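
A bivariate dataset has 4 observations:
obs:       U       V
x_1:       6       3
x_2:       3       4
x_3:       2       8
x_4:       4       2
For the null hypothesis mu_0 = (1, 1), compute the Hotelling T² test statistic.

Step 1 — sample mean vector:
  mean(U) = (6 + 3 + 2 + 4) / 4 = 15/4 = 3.75
  mean(V) = (3 + 4 + 8 + 2) / 4 = 17/4 = 4.25
  x̄ = (3.75, 4.25),  deviation x̄ - mu_0 = (3.75, 4.25) - (1, 1) = (2.75, 3.25).

Step 2 — sample covariance matrix, S[i,j] = (1/(n-1)) · Σ_k (x_{k,i} - mean_i) · (x_{k,j} - mean_j), divisor n-1 = 3:
  S[U,U] = ((2.25)·(2.25) + (-0.75)·(-0.75) + (-1.75)·(-1.75) + (0.25)·(0.25)) / 3 = 8.75/3 = 2.9167
  S[U,V] = ((2.25)·(-1.25) + (-0.75)·(-0.25) + (-1.75)·(3.75) + (0.25)·(-2.25)) / 3 = -9.75/3 = -3.25
  S[V,V] = ((-1.25)·(-1.25) + (-0.25)·(-0.25) + (3.75)·(3.75) + (-2.25)·(-2.25)) / 3 = 20.75/3 = 6.9167
  S = [[2.9167, -3.25],
 [-3.25, 6.9167]].

Step 3 — invert S. det(S) = 2.9167·6.9167 - (-3.25)² = 9.6111.
  S^{-1} = (1/det) · [[d, -b], [-b, a]] = [[0.7197, 0.3382],
 [0.3382, 0.3035]].

Step 4 — quadratic form (x̄ - mu_0)^T · S^{-1} · (x̄ - mu_0):
  S^{-1} · (x̄ - mu_0) = (3.078, 1.9162),
  (x̄ - mu_0)^T · [...] = (2.75)·(3.078) + (3.25)·(1.9162) = 14.6922.

Step 5 — scale by n: T² = 4 · 14.6922 = 58.7688.

T² ≈ 58.7688


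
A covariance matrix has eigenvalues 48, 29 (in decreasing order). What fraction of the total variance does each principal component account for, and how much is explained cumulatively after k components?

Step 1 — total variance = trace(Sigma) = Σ λ_i = 48 + 29 = 77.

Step 2 — fraction explained by component i = λ_i / Σ λ:
  PC1: 48/77 = 0.6234
  PC2: 29/77 = 0.3766

Step 3 — cumulative fraction after k components = (λ_1 + ... + λ_k) / Σ λ:
  k = 1: 48/77 = 0.6234
  k = 2: (48 + 29)/77 = 77/77 = 1

Summary (fraction, with percent):

explained: PC1 0.6234 (62.34%), PC2 0.3766 (37.66%);  cumulative: 0.6234, 1


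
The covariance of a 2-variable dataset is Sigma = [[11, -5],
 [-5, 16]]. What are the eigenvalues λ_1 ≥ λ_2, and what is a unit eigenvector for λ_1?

Step 1 — characteristic polynomial of 2×2 Sigma:
  det(Sigma - λI) = λ² - trace · λ + det = 0.
  trace = 11 + 16 = 27, det = 11·16 - (-5)² = 151.
Step 2 — discriminant:
  Δ = trace² - 4·det = 729 - 604 = 125.
Step 3 — eigenvalues:
  λ = (trace ± √Δ)/2 = (27 ± 11.1803)/2,
  λ_1 = 19.0902,  λ_2 = 7.9098.

Step 4 — unit eigenvector for λ_1: solve (Sigma - λ_1 I)v = 0. First row:
  (11 - 19.0902)·v_x + (-5)·v_y = 0, i.e. (-8.0902)·v_x + (-5)·v_y = 0,
  so v ∝ (b, λ_1 - a) = (-5, 8.0902); multiply by -1 so the first entry is positive: u = (5, -8.0902).
  ||u|| = √((5)² + (-8.0902)²) = √(90.4508) ≈ 9.5106,
  v_1 = u/||u|| ≈ (0.5257, -0.8507) (||v_1|| = 1).

λ_1 = 19.0902,  λ_2 = 7.9098;  v_1 ≈ (0.5257, -0.8507)


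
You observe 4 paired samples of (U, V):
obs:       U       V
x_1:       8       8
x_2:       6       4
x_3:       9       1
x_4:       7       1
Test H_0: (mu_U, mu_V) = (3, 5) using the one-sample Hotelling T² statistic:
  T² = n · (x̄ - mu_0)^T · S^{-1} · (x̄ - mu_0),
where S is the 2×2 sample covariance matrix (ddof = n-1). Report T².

Step 1 — sample mean vector:
  mean(U) = (8 + 6 + 9 + 7) / 4 = 30/4 = 7.5
  mean(V) = (8 + 4 + 1 + 1) / 4 = 14/4 = 3.5
  x̄ = (7.5, 3.5),  deviation x̄ - mu_0 = (7.5, 3.5) - (3, 5) = (4.5, -1.5).

Step 2 — sample covariance matrix, S[i,j] = (1/(n-1)) · Σ_k (x_{k,i} - mean_i) · (x_{k,j} - mean_j), divisor n-1 = 3:
  S[U,U] = ((0.5)·(0.5) + (-1.5)·(-1.5) + (1.5)·(1.5) + (-0.5)·(-0.5)) / 3 = 5/3 = 1.6667
  S[U,V] = ((0.5)·(4.5) + (-1.5)·(0.5) + (1.5)·(-2.5) + (-0.5)·(-2.5)) / 3 = -1/3 = -0.3333
  S[V,V] = ((4.5)·(4.5) + (0.5)·(0.5) + (-2.5)·(-2.5) + (-2.5)·(-2.5)) / 3 = 33/3 = 11
  S = [[1.6667, -0.3333],
 [-0.3333, 11]].

Step 3 — invert S. det(S) = 1.6667·11 - (-0.3333)² = 18.2222.
  S^{-1} = (1/det) · [[d, -b], [-b, a]] = [[0.6037, 0.0183],
 [0.0183, 0.0915]].

Step 4 — quadratic form (x̄ - mu_0)^T · S^{-1} · (x̄ - mu_0):
  S^{-1} · (x̄ - mu_0) = (2.689, -0.0549),
  (x̄ - mu_0)^T · [...] = (4.5)·(2.689) + (-1.5)·(-0.0549) = 12.1829.

Step 5 — scale by n: T² = 4 · 12.1829 = 48.7317.

T² ≈ 48.7317


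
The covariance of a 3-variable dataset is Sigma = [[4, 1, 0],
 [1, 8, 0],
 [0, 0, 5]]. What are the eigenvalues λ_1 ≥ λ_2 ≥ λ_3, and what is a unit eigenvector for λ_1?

Step 1 — characteristic polynomial p(λ) = det(λI - Sigma) = λ³ - tr·λ² + c_1·λ - det, where tr = trace, c_1 = sum of the principal 2×2 minors, det = det(Sigma):
  tr = 4 + 8 + 5 = 17,
  c_1 = (4·8 - (1)²) + (4·5 - (0)²) + (8·5 - (0)²) = 31 + 20 + 40 = 91,
  det = 4·(8·5 - (0)²) - (1)·((1)·5 - (0)·(0)) + (0)·((1)·(0) - 8·(0)) = 4·(40) - (1)·(5) + (0)·(0) = 155.
  So p(λ) = λ³ - 17λ² + 91λ - 155.
Step 2 — look for an integer root (rational root theorem: any rational root is an integer divisor of 155). Testing λ = 5:
  p(5) = 125 - 425 + 455 - 155 = 0  ✓
  Dividing out (λ - 5): p(λ) = (λ - 5)(λ² - 12λ + 31).
Step 3 — remaining eigenvalues from the quadratic λ² - 12λ + 31 = 0:
  Δ = 12² - 4·31 = 144 - 124 = 20,  λ = (12 ± √20)/2 = (12 ± 4.4721)/2 ≈ 8.2361 or 3.7639.
  Sorted: λ_1 = 8.2361,  λ_2 = 5,  λ_3 = 3.7639  (check: sum = 17 = tr ✓).

Step 4 — unit eigenvector for λ_1 ≈ 8.2361: v spans the null space of (Sigma - λ_1 I), whose rows are
  r_1 = (-4.2361, 1, 0),  r_2 = (1, -0.2361, 0),  r_3 = (0, 0, -3.2361).
  v is orthogonal to every row, so take v ∝ r_1 × r_3 = ((1)·(-3.2361) - (0)·(0), (0)·(0) - (-4.2361)·(-3.2361), (-4.2361)·(0) - (1)·(0)) ≈ (-3.2361, -13.7082, 0).
  Rescale (multiply by -1 so the first nonzero entry is positive): u = (3.2361, 13.7082, 0).
  ||u|| = √((3.2361)² + (13.7082)² + (0)²) = √(198.387) ≈ 14.085,  v_1 = u/||u|| ≈ (0.2298, 0.9732, 0) (||v_1|| = 1).

λ_1 = 8.2361,  λ_2 = 5,  λ_3 = 3.7639;  v_1 ≈ (0.2298, 0.9732, 0)


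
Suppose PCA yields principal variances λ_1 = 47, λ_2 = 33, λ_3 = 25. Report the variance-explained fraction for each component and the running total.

Step 1 — total variance = trace(Sigma) = Σ λ_i = 47 + 33 + 25 = 105.

Step 2 — fraction explained by component i = λ_i / Σ λ:
  PC1: 47/105 = 0.4476
  PC2: 33/105 = 0.3143
  PC3: 25/105 = 0.2381

Step 3 — cumulative fraction after k components = (λ_1 + ... + λ_k) / Σ λ:
  k = 1: 47/105 = 0.4476
  k = 2: (47 + 33)/105 = 80/105 = 0.7619
  k = 3: (47 + 33 + 25)/105 = 105/105 = 1

Summary (fraction, with percent):

explained: PC1 0.4476 (44.76%), PC2 0.3143 (31.43%), PC3 0.2381 (23.81%);  cumulative: 0.4476, 0.7619, 1


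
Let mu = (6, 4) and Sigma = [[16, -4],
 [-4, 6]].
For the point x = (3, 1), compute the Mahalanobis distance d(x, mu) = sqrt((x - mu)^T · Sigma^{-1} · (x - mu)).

Step 1 — centre the observation: (x - mu) = (-3, -3).

Step 2 — invert Sigma. det(Sigma) = 16·6 - (-4)² = 80.
  Sigma^{-1} = (1/det) · [[d, -b], [-b, a]] = [[0.075, 0.05],
 [0.05, 0.2]].

Step 3 — form the quadratic (x - mu)^T · Sigma^{-1} · (x - mu):
  Sigma^{-1} · (x - mu) = (-0.375, -0.75).
  (x - mu)^T · [Sigma^{-1} · (x - mu)] = (-3)·(-0.375) + (-3)·(-0.75) = 3.375.

Step 4 — take square root: d = √(3.375) ≈ 1.8371.

d(x, mu) = √(3.375) ≈ 1.8371


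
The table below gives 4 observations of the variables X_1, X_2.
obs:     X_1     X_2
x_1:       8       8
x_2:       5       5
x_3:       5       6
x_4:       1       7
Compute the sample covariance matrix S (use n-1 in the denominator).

Step 1 — column means:
  mean(X_1) = (8 + 5 + 5 + 1) / 4 = 19/4 = 4.75
  mean(X_2) = (8 + 5 + 6 + 7) / 4 = 26/4 = 6.5

Step 2 — sample covariance S[i,j] = (1/(n-1)) · Σ_k (x_{k,i} - mean_i) · (x_{k,j} - mean_j), with n-1 = 3.
  S[X_1,X_1] = ((3.25)·(3.25) + (0.25)·(0.25) + (0.25)·(0.25) + (-3.75)·(-3.75)) / 3 = 24.75/3 = 8.25
  S[X_1,X_2] = ((3.25)·(1.5) + (0.25)·(-1.5) + (0.25)·(-0.5) + (-3.75)·(0.5)) / 3 = 2.5/3 = 0.8333
  S[X_2,X_2] = ((1.5)·(1.5) + (-1.5)·(-1.5) + (-0.5)·(-0.5) + (0.5)·(0.5)) / 3 = 5/3 = 1.6667

S is symmetric (S[j,i] = S[i,j]). Assembling:

S = [[8.25, 0.8333],
 [0.8333, 1.6667]]


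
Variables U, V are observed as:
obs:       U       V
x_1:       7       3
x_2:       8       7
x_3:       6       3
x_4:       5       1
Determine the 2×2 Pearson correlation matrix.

Step 1 — column means:
  mean(U) = (7 + 8 + 6 + 5) / 4 = 26/4 = 6.5
  mean(V) = (3 + 7 + 3 + 1) / 4 = 14/4 = 3.5

Step 2 — sample variances and covariances s[i,j] = (1/(n-1)) · Σ_k (x_{k,i} - mean_i) · (x_{k,j} - mean_j), with n-1 = 3:
  s[U,U] = ((0.5)·(0.5) + (1.5)·(1.5) + (-0.5)·(-0.5) + (-1.5)·(-1.5)) / 3 = 5/3 = 1.6667
  s[U,V] = ((0.5)·(-0.5) + (1.5)·(3.5) + (-0.5)·(-0.5) + (-1.5)·(-2.5)) / 3 = 9/3 = 3
  s[V,V] = ((-0.5)·(-0.5) + (3.5)·(3.5) + (-0.5)·(-0.5) + (-2.5)·(-2.5)) / 3 = 19/3 = 6.3333
  Sample standard deviations s_i = √(s[i,i]):
  s(U) = √(1.6667) = 1.291
  s(V) = √(6.3333) = 2.5166

Step 3 — r_{ij} = s_{ij} / (s_i · s_j):
  r[U,U] = 1 (diagonal).
  r[U,V] = 3 / (1.291 · 2.5166) = 3 / 3.2489 = 0.9234
  r[V,V] = 1 (diagonal).

R is symmetric with unit diagonal. Assembling:

R = [[1, 0.9234],
 [0.9234, 1]]


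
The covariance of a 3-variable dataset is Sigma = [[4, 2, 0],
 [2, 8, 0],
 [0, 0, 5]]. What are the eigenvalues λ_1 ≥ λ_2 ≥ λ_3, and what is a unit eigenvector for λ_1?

Step 1 — characteristic polynomial p(λ) = det(λI - Sigma) = λ³ - tr·λ² + c_1·λ - det, where tr = trace, c_1 = sum of the principal 2×2 minors, det = det(Sigma):
  tr = 4 + 8 + 5 = 17,
  c_1 = (4·8 - (2)²) + (4·5 - (0)²) + (8·5 - (0)²) = 28 + 20 + 40 = 88,
  det = 4·(8·5 - (0)²) - (2)·((2)·5 - (0)·(0)) + (0)·((2)·(0) - 8·(0)) = 4·(40) - (2)·(10) + (0)·(0) = 140.
  So p(λ) = λ³ - 17λ² + 88λ - 140.
Step 2 — look for an integer root (rational root theorem: any rational root is an integer divisor of 140). Testing λ = 5:
  p(5) = 125 - 425 + 440 - 140 = 0  ✓
  Dividing out (λ - 5): p(λ) = (λ - 5)(λ² - 12λ + 28).
Step 3 — remaining eigenvalues from the quadratic λ² - 12λ + 28 = 0:
  Δ = 12² - 4·28 = 144 - 112 = 32,  λ = (12 ± √32)/2 = (12 ± 5.6569)/2 ≈ 8.8284 or 3.1716.
  Sorted: λ_1 = 8.8284,  λ_2 = 5,  λ_3 = 3.1716  (check: sum = 17 = tr ✓).

Step 4 — unit eigenvector for λ_1 ≈ 8.8284: v spans the null space of (Sigma - λ_1 I), whose rows are
  r_1 = (-4.8284, 2, 0),  r_2 = (2, -0.8284, 0),  r_3 = (0, 0, -3.8284).
  v is orthogonal to every row, so take v ∝ r_1 × r_3 = ((2)·(-3.8284) - (0)·(0), (0)·(0) - (-4.8284)·(-3.8284), (-4.8284)·(0) - (2)·(0)) ≈ (-7.6569, -18.4853, 0).
  Rescale (multiply by -1 so the first nonzero entry is positive): u = (7.6569, 18.4853, 0).
  ||u|| = √((7.6569)² + (18.4853)² + (0)²) = √(400.333) ≈ 20.0083,  v_1 = u/||u|| ≈ (0.3827, 0.9239, 0) (||v_1|| = 1).

λ_1 = 8.8284,  λ_2 = 5,  λ_3 = 3.1716;  v_1 ≈ (0.3827, 0.9239, 0)


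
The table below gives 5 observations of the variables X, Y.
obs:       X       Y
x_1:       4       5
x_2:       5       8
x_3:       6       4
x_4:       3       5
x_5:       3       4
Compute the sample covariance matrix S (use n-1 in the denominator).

Step 1 — column means:
  mean(X) = (4 + 5 + 6 + 3 + 3) / 5 = 21/5 = 4.2
  mean(Y) = (5 + 8 + 4 + 5 + 4) / 5 = 26/5 = 5.2

Step 2 — sample covariance S[i,j] = (1/(n-1)) · Σ_k (x_{k,i} - mean_i) · (x_{k,j} - mean_j), with n-1 = 4.
  S[X,X] = ((-0.2)·(-0.2) + (0.8)·(0.8) + (1.8)·(1.8) + (-1.2)·(-1.2) + (-1.2)·(-1.2)) / 4 = 6.8/4 = 1.7
  S[X,Y] = ((-0.2)·(-0.2) + (0.8)·(2.8) + (1.8)·(-1.2) + (-1.2)·(-0.2) + (-1.2)·(-1.2)) / 4 = 1.8/4 = 0.45
  S[Y,Y] = ((-0.2)·(-0.2) + (2.8)·(2.8) + (-1.2)·(-1.2) + (-0.2)·(-0.2) + (-1.2)·(-1.2)) / 4 = 10.8/4 = 2.7

S is symmetric (S[j,i] = S[i,j]). Assembling:

S = [[1.7, 0.45],
 [0.45, 2.7]]


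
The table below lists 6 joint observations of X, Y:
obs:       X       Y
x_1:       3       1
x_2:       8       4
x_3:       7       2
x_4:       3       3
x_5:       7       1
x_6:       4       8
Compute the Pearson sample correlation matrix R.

Step 1 — column means:
  mean(X) = (3 + 8 + 7 + 3 + 7 + 4) / 6 = 32/6 = 5.3333
  mean(Y) = (1 + 4 + 2 + 3 + 1 + 8) / 6 = 19/6 = 3.1667

Step 2 — sample variances and covariances s[i,j] = (1/(n-1)) · Σ_k (x_{k,i} - mean_i) · (x_{k,j} - mean_j), with n-1 = 5:
  s[X,X] = ((-2.3333)·(-2.3333) + (2.6667)·(2.6667) + (1.6667)·(1.6667) + (-2.3333)·(-2.3333) + (1.6667)·(1.6667) + (-1.3333)·(-1.3333)) / 5 = 25.3333/5 = 5.0667
  s[X,Y] = ((-2.3333)·(-2.1667) + (2.6667)·(0.8333) + (1.6667)·(-1.1667) + (-2.3333)·(-0.1667) + (1.6667)·(-2.1667) + (-1.3333)·(4.8333)) / 5 = -4.3333/5 = -0.8667
  s[Y,Y] = ((-2.1667)·(-2.1667) + (0.8333)·(0.8333) + (-1.1667)·(-1.1667) + (-0.1667)·(-0.1667) + (-2.1667)·(-2.1667) + (4.8333)·(4.8333)) / 5 = 34.8333/5 = 6.9667
  Sample standard deviations s_i = √(s[i,i]):
  s(X) = √(5.0667) = 2.2509
  s(Y) = √(6.9667) = 2.6394

Step 3 — r_{ij} = s_{ij} / (s_i · s_j):
  r[X,X] = 1 (diagonal).
  r[X,Y] = -0.8667 / (2.2509 · 2.6394) = -0.8667 / 5.9412 = -0.1459
  r[Y,Y] = 1 (diagonal).

R is symmetric with unit diagonal. Assembling:

R = [[1, -0.1459],
 [-0.1459, 1]]


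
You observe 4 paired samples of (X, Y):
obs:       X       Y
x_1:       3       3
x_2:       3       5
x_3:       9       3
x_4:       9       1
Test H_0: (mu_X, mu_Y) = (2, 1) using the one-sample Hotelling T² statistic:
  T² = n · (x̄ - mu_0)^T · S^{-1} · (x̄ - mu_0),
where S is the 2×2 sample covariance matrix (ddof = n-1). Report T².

Step 1 — sample mean vector:
  mean(X) = (3 + 3 + 9 + 9) / 4 = 24/4 = 6
  mean(Y) = (3 + 5 + 3 + 1) / 4 = 12/4 = 3
  x̄ = (6, 3),  deviation x̄ - mu_0 = (6, 3) - (2, 1) = (4, 2).

Step 2 — sample covariance matrix, S[i,j] = (1/(n-1)) · Σ_k (x_{k,i} - mean_i) · (x_{k,j} - mean_j), divisor n-1 = 3:
  S[X,X] = ((-3)·(-3) + (-3)·(-3) + (3)·(3) + (3)·(3)) / 3 = 36/3 = 12
  S[X,Y] = ((-3)·(0) + (-3)·(2) + (3)·(0) + (3)·(-2)) / 3 = -12/3 = -4
  S[Y,Y] = ((0)·(0) + (2)·(2) + (0)·(0) + (-2)·(-2)) / 3 = 8/3 = 2.6667
  S = [[12, -4],
 [-4, 2.6667]].

Step 3 — invert S. det(S) = 12·2.6667 - (-4)² = 16.
  S^{-1} = (1/det) · [[d, -b], [-b, a]] = [[0.1667, 0.25],
 [0.25, 0.75]].

Step 4 — quadratic form (x̄ - mu_0)^T · S^{-1} · (x̄ - mu_0):
  S^{-1} · (x̄ - mu_0) = (1.1667, 2.5),
  (x̄ - mu_0)^T · [...] = (4)·(1.1667) + (2)·(2.5) = 9.6667.

Step 5 — scale by n: T² = 4 · 9.6667 = 38.6667.

T² ≈ 38.6667


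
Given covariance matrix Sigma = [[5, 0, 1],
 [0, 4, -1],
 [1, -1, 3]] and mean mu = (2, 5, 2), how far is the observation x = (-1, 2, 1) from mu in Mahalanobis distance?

Step 1 — centre the observation: (x - mu) = (-3, -3, -1).

Step 2 — invert Sigma (cofactor / det for 3×3, or solve directly):
  Sigma^{-1} = [[0.2157, -0.0196, -0.0784],
 [-0.0196, 0.2745, 0.098],
 [-0.0784, 0.098, 0.3922]].

Step 3 — form the quadratic (x - mu)^T · Sigma^{-1} · (x - mu):
  Sigma^{-1} · (x - mu) = (-0.5098, -0.8627, -0.451).
  (x - mu)^T · [Sigma^{-1} · (x - mu)] = (-3)·(-0.5098) + (-3)·(-0.8627) + (-1)·(-0.451) = 4.5686.

Step 4 — take square root: d = √(4.5686) ≈ 2.1374.

d(x, mu) = √(4.5686) ≈ 2.1374


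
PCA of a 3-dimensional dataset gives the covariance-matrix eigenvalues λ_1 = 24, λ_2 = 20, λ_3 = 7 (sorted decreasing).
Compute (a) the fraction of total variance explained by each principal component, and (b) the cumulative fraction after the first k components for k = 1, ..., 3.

Step 1 — total variance = trace(Sigma) = Σ λ_i = 24 + 20 + 7 = 51.

Step 2 — fraction explained by component i = λ_i / Σ λ:
  PC1: 24/51 = 0.4706
  PC2: 20/51 = 0.3922
  PC3: 7/51 = 0.1373

Step 3 — cumulative fraction after k components = (λ_1 + ... + λ_k) / Σ λ:
  k = 1: 24/51 = 0.4706
  k = 2: (24 + 20)/51 = 44/51 = 0.8627
  k = 3: (24 + 20 + 7)/51 = 51/51 = 1

Summary (fraction, with percent):

explained: PC1 0.4706 (47.06%), PC2 0.3922 (39.22%), PC3 0.1373 (13.73%);  cumulative: 0.4706, 0.8627, 1


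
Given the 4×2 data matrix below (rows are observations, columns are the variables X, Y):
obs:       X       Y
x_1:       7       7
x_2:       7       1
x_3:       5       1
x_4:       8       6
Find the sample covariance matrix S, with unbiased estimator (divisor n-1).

Step 1 — column means:
  mean(X) = (7 + 7 + 5 + 8) / 4 = 27/4 = 6.75
  mean(Y) = (7 + 1 + 1 + 6) / 4 = 15/4 = 3.75

Step 2 — sample covariance S[i,j] = (1/(n-1)) · Σ_k (x_{k,i} - mean_i) · (x_{k,j} - mean_j), with n-1 = 3.
  S[X,X] = ((0.25)·(0.25) + (0.25)·(0.25) + (-1.75)·(-1.75) + (1.25)·(1.25)) / 3 = 4.75/3 = 1.5833
  S[X,Y] = ((0.25)·(3.25) + (0.25)·(-2.75) + (-1.75)·(-2.75) + (1.25)·(2.25)) / 3 = 7.75/3 = 2.5833
  S[Y,Y] = ((3.25)·(3.25) + (-2.75)·(-2.75) + (-2.75)·(-2.75) + (2.25)·(2.25)) / 3 = 30.75/3 = 10.25

S is symmetric (S[j,i] = S[i,j]). Assembling:

S = [[1.5833, 2.5833],
 [2.5833, 10.25]]


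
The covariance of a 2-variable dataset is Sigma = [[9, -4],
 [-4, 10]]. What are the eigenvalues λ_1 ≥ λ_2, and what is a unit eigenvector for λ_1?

Step 1 — characteristic polynomial of 2×2 Sigma:
  det(Sigma - λI) = λ² - trace · λ + det = 0.
  trace = 9 + 10 = 19, det = 9·10 - (-4)² = 74.
Step 2 — discriminant:
  Δ = trace² - 4·det = 361 - 296 = 65.
Step 3 — eigenvalues:
  λ = (trace ± √Δ)/2 = (19 ± 8.0623)/2,
  λ_1 = 13.5311,  λ_2 = 5.4689.

Step 4 — unit eigenvector for λ_1: solve (Sigma - λ_1 I)v = 0. First row:
  (9 - 13.5311)·v_x + (-4)·v_y = 0, i.e. (-4.5311)·v_x + (-4)·v_y = 0,
  so v ∝ (b, λ_1 - a) = (-4, 4.5311); multiply by -1 so the first entry is positive: u = (4, -4.5311).
  ||u|| = √((4)² + (-4.5311)²) = √(36.5311) ≈ 6.0441,
  v_1 = u/||u|| ≈ (0.6618, -0.7497) (||v_1|| = 1).

λ_1 = 13.5311,  λ_2 = 5.4689;  v_1 ≈ (0.6618, -0.7497)


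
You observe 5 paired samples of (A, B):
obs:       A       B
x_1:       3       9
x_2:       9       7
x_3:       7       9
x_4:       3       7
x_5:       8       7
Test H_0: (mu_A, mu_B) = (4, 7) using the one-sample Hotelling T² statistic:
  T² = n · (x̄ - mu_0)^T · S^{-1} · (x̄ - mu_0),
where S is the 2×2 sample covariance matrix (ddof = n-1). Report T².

Step 1 — sample mean vector:
  mean(A) = (3 + 9 + 7 + 3 + 8) / 5 = 30/5 = 6
  mean(B) = (9 + 7 + 9 + 7 + 7) / 5 = 39/5 = 7.8
  x̄ = (6, 7.8),  deviation x̄ - mu_0 = (6, 7.8) - (4, 7) = (2, 0.8).

Step 2 — sample covariance matrix, S[i,j] = (1/(n-1)) · Σ_k (x_{k,i} - mean_i) · (x_{k,j} - mean_j), divisor n-1 = 4:
  S[A,A] = ((-3)·(-3) + (3)·(3) + (1)·(1) + (-3)·(-3) + (2)·(2)) / 4 = 32/4 = 8
  S[A,B] = ((-3)·(1.2) + (3)·(-0.8) + (1)·(1.2) + (-3)·(-0.8) + (2)·(-0.8)) / 4 = -4/4 = -1
  S[B,B] = ((1.2)·(1.2) + (-0.8)·(-0.8) + (1.2)·(1.2) + (-0.8)·(-0.8) + (-0.8)·(-0.8)) / 4 = 4.8/4 = 1.2
  S = [[8, -1],
 [-1, 1.2]].

Step 3 — invert S. det(S) = 8·1.2 - (-1)² = 8.6.
  S^{-1} = (1/det) · [[d, -b], [-b, a]] = [[0.1395, 0.1163],
 [0.1163, 0.9302]].

Step 4 — quadratic form (x̄ - mu_0)^T · S^{-1} · (x̄ - mu_0):
  S^{-1} · (x̄ - mu_0) = (0.3721, 0.9767),
  (x̄ - mu_0)^T · [...] = (2)·(0.3721) + (0.8)·(0.9767) = 1.5256.

Step 5 — scale by n: T² = 5 · 1.5256 = 7.6279.

T² ≈ 7.6279


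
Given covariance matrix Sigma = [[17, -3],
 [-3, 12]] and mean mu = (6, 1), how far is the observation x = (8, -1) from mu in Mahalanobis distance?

Step 1 — centre the observation: (x - mu) = (2, -2).

Step 2 — invert Sigma. det(Sigma) = 17·12 - (-3)² = 195.
  Sigma^{-1} = (1/det) · [[d, -b], [-b, a]] = [[0.0615, 0.0154],
 [0.0154, 0.0872]].

Step 3 — form the quadratic (x - mu)^T · Sigma^{-1} · (x - mu):
  Sigma^{-1} · (x - mu) = (0.0923, -0.1436).
  (x - mu)^T · [Sigma^{-1} · (x - mu)] = (2)·(0.0923) + (-2)·(-0.1436) = 0.4718.

Step 4 — take square root: d = √(0.4718) ≈ 0.6869.

d(x, mu) = √(0.4718) ≈ 0.6869


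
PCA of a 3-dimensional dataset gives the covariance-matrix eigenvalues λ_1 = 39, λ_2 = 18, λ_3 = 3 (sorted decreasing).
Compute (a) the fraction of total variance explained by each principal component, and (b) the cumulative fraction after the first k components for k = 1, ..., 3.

Step 1 — total variance = trace(Sigma) = Σ λ_i = 39 + 18 + 3 = 60.

Step 2 — fraction explained by component i = λ_i / Σ λ:
  PC1: 39/60 = 0.65
  PC2: 18/60 = 0.3
  PC3: 3/60 = 0.05

Step 3 — cumulative fraction after k components = (λ_1 + ... + λ_k) / Σ λ:
  k = 1: 39/60 = 0.65
  k = 2: (39 + 18)/60 = 57/60 = 0.95
  k = 3: (39 + 18 + 3)/60 = 60/60 = 1

Summary (fraction, with percent):

explained: PC1 0.65 (65%), PC2 0.3 (30%), PC3 0.05 (5%);  cumulative: 0.65, 0.95, 1


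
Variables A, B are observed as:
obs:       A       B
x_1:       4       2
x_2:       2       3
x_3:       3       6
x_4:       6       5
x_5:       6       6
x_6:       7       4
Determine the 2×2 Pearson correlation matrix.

Step 1 — column means:
  mean(A) = (4 + 2 + 3 + 6 + 6 + 7) / 6 = 28/6 = 4.6667
  mean(B) = (2 + 3 + 6 + 5 + 6 + 4) / 6 = 26/6 = 4.3333

Step 2 — sample variances and covariances s[i,j] = (1/(n-1)) · Σ_k (x_{k,i} - mean_i) · (x_{k,j} - mean_j), with n-1 = 5:
  s[A,A] = ((-0.6667)·(-0.6667) + (-2.6667)·(-2.6667) + (-1.6667)·(-1.6667) + (1.3333)·(1.3333) + (1.3333)·(1.3333) + (2.3333)·(2.3333)) / 5 = 19.3333/5 = 3.8667
  s[A,B] = ((-0.6667)·(-2.3333) + (-2.6667)·(-1.3333) + (-1.6667)·(1.6667) + (1.3333)·(0.6667) + (1.3333)·(1.6667) + (2.3333)·(-0.3333)) / 5 = 4.6667/5 = 0.9333
  s[B,B] = ((-2.3333)·(-2.3333) + (-1.3333)·(-1.3333) + (1.6667)·(1.6667) + (0.6667)·(0.6667) + (1.6667)·(1.6667) + (-0.3333)·(-0.3333)) / 5 = 13.3333/5 = 2.6667
  Sample standard deviations s_i = √(s[i,i]):
  s(A) = √(3.8667) = 1.9664
  s(B) = √(2.6667) = 1.633

Step 3 — r_{ij} = s_{ij} / (s_i · s_j):
  r[A,A] = 1 (diagonal).
  r[A,B] = 0.9333 / (1.9664 · 1.633) = 0.9333 / 3.2111 = 0.2907
  r[B,B] = 1 (diagonal).

R is symmetric with unit diagonal. Assembling:

R = [[1, 0.2907],
 [0.2907, 1]]


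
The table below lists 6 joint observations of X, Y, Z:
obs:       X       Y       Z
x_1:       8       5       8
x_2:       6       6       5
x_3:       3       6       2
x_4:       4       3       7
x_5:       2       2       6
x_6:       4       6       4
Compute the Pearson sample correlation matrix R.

Step 1 — column means:
  mean(X) = (8 + 6 + 3 + 4 + 2 + 4) / 6 = 27/6 = 4.5
  mean(Y) = (5 + 6 + 6 + 3 + 2 + 6) / 6 = 28/6 = 4.6667
  mean(Z) = (8 + 5 + 2 + 7 + 6 + 4) / 6 = 32/6 = 5.3333

Step 2 — sample variances and covariances s[i,j] = (1/(n-1)) · Σ_k (x_{k,i} - mean_i) · (x_{k,j} - mean_j), with n-1 = 5:
  s[X,X] = ((3.5)·(3.5) + (1.5)·(1.5) + (-1.5)·(-1.5) + (-0.5)·(-0.5) + (-2.5)·(-2.5) + (-0.5)·(-0.5)) / 5 = 23.5/5 = 4.7
  s[X,Y] = ((3.5)·(0.3333) + (1.5)·(1.3333) + (-1.5)·(1.3333) + (-0.5)·(-1.6667) + (-2.5)·(-2.6667) + (-0.5)·(1.3333)) / 5 = 8/5 = 1.6
  s[X,Z] = ((3.5)·(2.6667) + (1.5)·(-0.3333) + (-1.5)·(-3.3333) + (-0.5)·(1.6667) + (-2.5)·(0.6667) + (-0.5)·(-1.3333)) / 5 = 12/5 = 2.4
  s[Y,Y] = ((0.3333)·(0.3333) + (1.3333)·(1.3333) + (1.3333)·(1.3333) + (-1.6667)·(-1.6667) + (-2.6667)·(-2.6667) + (1.3333)·(1.3333)) / 5 = 15.3333/5 = 3.0667
  s[Y,Z] = ((0.3333)·(2.6667) + (1.3333)·(-0.3333) + (1.3333)·(-3.3333) + (-1.6667)·(1.6667) + (-2.6667)·(0.6667) + (1.3333)·(-1.3333)) / 5 = -10.3333/5 = -2.0667
  s[Z,Z] = ((2.6667)·(2.6667) + (-0.3333)·(-0.3333) + (-3.3333)·(-3.3333) + (1.6667)·(1.6667) + (0.6667)·(0.6667) + (-1.3333)·(-1.3333)) / 5 = 23.3333/5 = 4.6667
  Sample standard deviations s_i = √(s[i,i]):
  s(X) = √(4.7) = 2.1679
  s(Y) = √(3.0667) = 1.7512
  s(Z) = √(4.6667) = 2.1602

Step 3 — r_{ij} = s_{ij} / (s_i · s_j):
  r[X,X] = 1 (diagonal).
  r[X,Y] = 1.6 / (2.1679 · 1.7512) = 1.6 / 3.7965 = 0.4214
  r[X,Z] = 2.4 / (2.1679 · 2.1602) = 2.4 / 4.6833 = 0.5125
  r[Y,Y] = 1 (diagonal).
  r[Y,Z] = -2.0667 / (1.7512 · 2.1602) = -2.0667 / 3.783 = -0.5463
  r[Z,Z] = 1 (diagonal).

R is symmetric with unit diagonal. Assembling:

R = [[1, 0.4214, 0.5125],
 [0.4214, 1, -0.5463],
 [0.5125, -0.5463, 1]]


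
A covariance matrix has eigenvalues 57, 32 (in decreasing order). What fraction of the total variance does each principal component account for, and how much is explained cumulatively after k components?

Step 1 — total variance = trace(Sigma) = Σ λ_i = 57 + 32 = 89.

Step 2 — fraction explained by component i = λ_i / Σ λ:
  PC1: 57/89 = 0.6404
  PC2: 32/89 = 0.3596

Step 3 — cumulative fraction after k components = (λ_1 + ... + λ_k) / Σ λ:
  k = 1: 57/89 = 0.6404
  k = 2: (57 + 32)/89 = 89/89 = 1

Summary (fraction, with percent):

explained: PC1 0.6404 (64.04%), PC2 0.3596 (35.96%);  cumulative: 0.6404, 1


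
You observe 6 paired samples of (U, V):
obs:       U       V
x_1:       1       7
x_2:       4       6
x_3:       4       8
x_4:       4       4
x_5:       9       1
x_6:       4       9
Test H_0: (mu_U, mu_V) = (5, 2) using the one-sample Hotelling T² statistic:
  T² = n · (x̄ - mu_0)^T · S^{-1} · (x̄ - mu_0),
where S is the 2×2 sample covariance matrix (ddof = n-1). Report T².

Step 1 — sample mean vector:
  mean(U) = (1 + 4 + 4 + 4 + 9 + 4) / 6 = 26/6 = 4.3333
  mean(V) = (7 + 6 + 8 + 4 + 1 + 9) / 6 = 35/6 = 5.8333
  x̄ = (4.3333, 5.8333),  deviation x̄ - mu_0 = (4.3333, 5.8333) - (5, 2) = (-0.6667, 3.8333).

Step 2 — sample covariance matrix, S[i,j] = (1/(n-1)) · Σ_k (x_{k,i} - mean_i) · (x_{k,j} - mean_j), divisor n-1 = 5:
  S[U,U] = ((-3.3333)·(-3.3333) + (-0.3333)·(-0.3333) + (-0.3333)·(-0.3333) + (-0.3333)·(-0.3333) + (4.6667)·(4.6667) + (-0.3333)·(-0.3333)) / 5 = 33.3333/5 = 6.6667
  S[U,V] = ((-3.3333)·(1.1667) + (-0.3333)·(0.1667) + (-0.3333)·(2.1667) + (-0.3333)·(-1.8333) + (4.6667)·(-4.8333) + (-0.3333)·(3.1667)) / 5 = -27.6667/5 = -5.5333
  S[V,V] = ((1.1667)·(1.1667) + (0.1667)·(0.1667) + (2.1667)·(2.1667) + (-1.8333)·(-1.8333) + (-4.8333)·(-4.8333) + (3.1667)·(3.1667)) / 5 = 42.8333/5 = 8.5667
  S = [[6.6667, -5.5333],
 [-5.5333, 8.5667]].

Step 3 — invert S. det(S) = 6.6667·8.5667 - (-5.5333)² = 26.4933.
  S^{-1} = (1/det) · [[d, -b], [-b, a]] = [[0.3234, 0.2089],
 [0.2089, 0.2516]].

Step 4 — quadratic form (x̄ - mu_0)^T · S^{-1} · (x̄ - mu_0):
  S^{-1} · (x̄ - mu_0) = (0.5851, 0.8254),
  (x̄ - mu_0)^T · [...] = (-0.6667)·(0.5851) + (3.8333)·(0.8254) = 2.7739.

Step 5 — scale by n: T² = 6 · 2.7739 = 16.6432.

T² ≈ 16.6432


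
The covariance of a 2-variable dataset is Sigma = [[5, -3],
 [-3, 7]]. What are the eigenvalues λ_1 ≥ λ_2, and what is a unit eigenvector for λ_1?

Step 1 — characteristic polynomial of 2×2 Sigma:
  det(Sigma - λI) = λ² - trace · λ + det = 0.
  trace = 5 + 7 = 12, det = 5·7 - (-3)² = 26.
Step 2 — discriminant:
  Δ = trace² - 4·det = 144 - 104 = 40.
Step 3 — eigenvalues:
  λ = (trace ± √Δ)/2 = (12 ± 6.3246)/2,
  λ_1 = 9.1623,  λ_2 = 2.8377.

Step 4 — unit eigenvector for λ_1: solve (Sigma - λ_1 I)v = 0. First row:
  (5 - 9.1623)·v_x + (-3)·v_y = 0, i.e. (-4.1623)·v_x + (-3)·v_y = 0,
  so v ∝ (b, λ_1 - a) = (-3, 4.1623); multiply by -1 so the first entry is positive: u = (3, -4.1623).
  ||u|| = √((3)² + (-4.1623)²) = √(26.3246) ≈ 5.1307,
  v_1 = u/||u|| ≈ (0.5847, -0.8112) (||v_1|| = 1).

λ_1 = 9.1623,  λ_2 = 2.8377;  v_1 ≈ (0.5847, -0.8112)


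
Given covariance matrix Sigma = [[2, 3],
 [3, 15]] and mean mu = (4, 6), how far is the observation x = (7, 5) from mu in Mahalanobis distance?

Step 1 — centre the observation: (x - mu) = (3, -1).

Step 2 — invert Sigma. det(Sigma) = 2·15 - (3)² = 21.
  Sigma^{-1} = (1/det) · [[d, -b], [-b, a]] = [[0.7143, -0.1429],
 [-0.1429, 0.0952]].

Step 3 — form the quadratic (x - mu)^T · Sigma^{-1} · (x - mu):
  Sigma^{-1} · (x - mu) = (2.2857, -0.5238).
  (x - mu)^T · [Sigma^{-1} · (x - mu)] = (3)·(2.2857) + (-1)·(-0.5238) = 7.381.

Step 4 — take square root: d = √(7.381) ≈ 2.7168.

d(x, mu) = √(7.381) ≈ 2.7168


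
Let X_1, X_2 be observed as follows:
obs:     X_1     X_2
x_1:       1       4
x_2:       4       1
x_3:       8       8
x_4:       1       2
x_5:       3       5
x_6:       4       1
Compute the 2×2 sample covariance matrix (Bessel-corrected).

Step 1 — column means:
  mean(X_1) = (1 + 4 + 8 + 1 + 3 + 4) / 6 = 21/6 = 3.5
  mean(X_2) = (4 + 1 + 8 + 2 + 5 + 1) / 6 = 21/6 = 3.5

Step 2 — sample covariance S[i,j] = (1/(n-1)) · Σ_k (x_{k,i} - mean_i) · (x_{k,j} - mean_j), with n-1 = 5.
  S[X_1,X_1] = ((-2.5)·(-2.5) + (0.5)·(0.5) + (4.5)·(4.5) + (-2.5)·(-2.5) + (-0.5)·(-0.5) + (0.5)·(0.5)) / 5 = 33.5/5 = 6.7
  S[X_1,X_2] = ((-2.5)·(0.5) + (0.5)·(-2.5) + (4.5)·(4.5) + (-2.5)·(-1.5) + (-0.5)·(1.5) + (0.5)·(-2.5)) / 5 = 19.5/5 = 3.9
  S[X_2,X_2] = ((0.5)·(0.5) + (-2.5)·(-2.5) + (4.5)·(4.5) + (-1.5)·(-1.5) + (1.5)·(1.5) + (-2.5)·(-2.5)) / 5 = 37.5/5 = 7.5

S is symmetric (S[j,i] = S[i,j]). Assembling:

S = [[6.7, 3.9],
 [3.9, 7.5]]


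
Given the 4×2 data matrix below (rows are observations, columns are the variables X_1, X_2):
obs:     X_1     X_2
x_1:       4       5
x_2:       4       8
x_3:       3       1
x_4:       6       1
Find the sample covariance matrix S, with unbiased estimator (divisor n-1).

Step 1 — column means:
  mean(X_1) = (4 + 4 + 3 + 6) / 4 = 17/4 = 4.25
  mean(X_2) = (5 + 8 + 1 + 1) / 4 = 15/4 = 3.75

Step 2 — sample covariance S[i,j] = (1/(n-1)) · Σ_k (x_{k,i} - mean_i) · (x_{k,j} - mean_j), with n-1 = 3.
  S[X_1,X_1] = ((-0.25)·(-0.25) + (-0.25)·(-0.25) + (-1.25)·(-1.25) + (1.75)·(1.75)) / 3 = 4.75/3 = 1.5833
  S[X_1,X_2] = ((-0.25)·(1.25) + (-0.25)·(4.25) + (-1.25)·(-2.75) + (1.75)·(-2.75)) / 3 = -2.75/3 = -0.9167
  S[X_2,X_2] = ((1.25)·(1.25) + (4.25)·(4.25) + (-2.75)·(-2.75) + (-2.75)·(-2.75)) / 3 = 34.75/3 = 11.5833

S is symmetric (S[j,i] = S[i,j]). Assembling:

S = [[1.5833, -0.9167],
 [-0.9167, 11.5833]]


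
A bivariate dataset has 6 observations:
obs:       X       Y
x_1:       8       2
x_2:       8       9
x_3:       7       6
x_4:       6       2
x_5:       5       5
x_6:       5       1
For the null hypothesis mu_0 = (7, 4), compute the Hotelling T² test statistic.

Step 1 — sample mean vector:
  mean(X) = (8 + 8 + 7 + 6 + 5 + 5) / 6 = 39/6 = 6.5
  mean(Y) = (2 + 9 + 6 + 2 + 5 + 1) / 6 = 25/6 = 4.1667
  x̄ = (6.5, 4.1667),  deviation x̄ - mu_0 = (6.5, 4.1667) - (7, 4) = (-0.5, 0.1667).

Step 2 — sample covariance matrix, S[i,j] = (1/(n-1)) · Σ_k (x_{k,i} - mean_i) · (x_{k,j} - mean_j), divisor n-1 = 5:
  S[X,X] = ((1.5)·(1.5) + (1.5)·(1.5) + (0.5)·(0.5) + (-0.5)·(-0.5) + (-1.5)·(-1.5) + (-1.5)·(-1.5)) / 5 = 9.5/5 = 1.9
  S[X,Y] = ((1.5)·(-2.1667) + (1.5)·(4.8333) + (0.5)·(1.8333) + (-0.5)·(-2.1667) + (-1.5)·(0.8333) + (-1.5)·(-3.1667)) / 5 = 9.5/5 = 1.9
  S[Y,Y] = ((-2.1667)·(-2.1667) + (4.8333)·(4.8333) + (1.8333)·(1.8333) + (-2.1667)·(-2.1667) + (0.8333)·(0.8333) + (-3.1667)·(-3.1667)) / 5 = 46.8333/5 = 9.3667
  S = [[1.9, 1.9],
 [1.9, 9.3667]].

Step 3 — invert S. det(S) = 1.9·9.3667 - (1.9)² = 14.1867.
  S^{-1} = (1/det) · [[d, -b], [-b, a]] = [[0.6602, -0.1339],
 [-0.1339, 0.1339]].

Step 4 — quadratic form (x̄ - mu_0)^T · S^{-1} · (x̄ - mu_0):
  S^{-1} · (x̄ - mu_0) = (-0.3524, 0.0893),
  (x̄ - mu_0)^T · [...] = (-0.5)·(-0.3524) + (0.1667)·(0.0893) = 0.1911.

Step 5 — scale by n: T² = 6 · 0.1911 = 1.1466.

T² ≈ 1.1466


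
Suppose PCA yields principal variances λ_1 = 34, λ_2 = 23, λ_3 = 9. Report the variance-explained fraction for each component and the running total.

Step 1 — total variance = trace(Sigma) = Σ λ_i = 34 + 23 + 9 = 66.

Step 2 — fraction explained by component i = λ_i / Σ λ:
  PC1: 34/66 = 0.5152
  PC2: 23/66 = 0.3485
  PC3: 9/66 = 0.1364

Step 3 — cumulative fraction after k components = (λ_1 + ... + λ_k) / Σ λ:
  k = 1: 34/66 = 0.5152
  k = 2: (34 + 23)/66 = 57/66 = 0.8636
  k = 3: (34 + 23 + 9)/66 = 66/66 = 1

Summary (fraction, with percent):

explained: PC1 0.5152 (51.52%), PC2 0.3485 (34.85%), PC3 0.1364 (13.64%);  cumulative: 0.5152, 0.8636, 1


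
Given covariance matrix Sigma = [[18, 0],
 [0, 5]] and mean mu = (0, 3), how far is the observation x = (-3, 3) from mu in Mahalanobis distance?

Step 1 — centre the observation: (x - mu) = (-3, 0).

Step 2 — invert Sigma. det(Sigma) = 18·5 - (0)² = 90.
  Sigma^{-1} = (1/det) · [[d, -b], [-b, a]] = [[0.0556, 0],
 [0, 0.2]].

Step 3 — form the quadratic (x - mu)^T · Sigma^{-1} · (x - mu):
  Sigma^{-1} · (x - mu) = (-0.1667, 0).
  (x - mu)^T · [Sigma^{-1} · (x - mu)] = (-3)·(-0.1667) + (0)·(0) = 0.5.

Step 4 — take square root: d = √(0.5) ≈ 0.7071.

d(x, mu) = √(0.5) ≈ 0.7071


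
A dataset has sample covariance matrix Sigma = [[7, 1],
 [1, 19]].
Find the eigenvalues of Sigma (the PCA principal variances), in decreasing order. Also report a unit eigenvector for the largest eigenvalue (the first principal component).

Step 1 — characteristic polynomial of 2×2 Sigma:
  det(Sigma - λI) = λ² - trace · λ + det = 0.
  trace = 7 + 19 = 26, det = 7·19 - (1)² = 132.
Step 2 — discriminant:
  Δ = trace² - 4·det = 676 - 528 = 148.
Step 3 — eigenvalues:
  λ = (trace ± √Δ)/2 = (26 ± 12.1655)/2,
  λ_1 = 19.0828,  λ_2 = 6.9172.

Step 4 — unit eigenvector for λ_1: solve (Sigma - λ_1 I)v = 0. First row:
  (7 - 19.0828)·v_x + (1)·v_y = 0, i.e. (-12.0828)·v_x + (1)·v_y = 0,
  so v ∝ (b, λ_1 - a) = (1, 12.0828) = u.
  ||u|| = √((1)² + (12.0828)²) = √(146.9932) ≈ 12.1241,
  v_1 = u/||u|| ≈ (0.0825, 0.9966) (||v_1|| = 1).

λ_1 = 19.0828,  λ_2 = 6.9172;  v_1 ≈ (0.0825, 0.9966)


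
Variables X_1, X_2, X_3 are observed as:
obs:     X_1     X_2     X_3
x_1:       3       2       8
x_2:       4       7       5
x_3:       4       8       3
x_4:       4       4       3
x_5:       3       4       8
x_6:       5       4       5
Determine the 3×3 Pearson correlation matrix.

Step 1 — column means:
  mean(X_1) = (3 + 4 + 4 + 4 + 3 + 5) / 6 = 23/6 = 3.8333
  mean(X_2) = (2 + 7 + 8 + 4 + 4 + 4) / 6 = 29/6 = 4.8333
  mean(X_3) = (8 + 5 + 3 + 3 + 8 + 5) / 6 = 32/6 = 5.3333

Step 2 — sample variances and covariances s[i,j] = (1/(n-1)) · Σ_k (x_{k,i} - mean_i) · (x_{k,j} - mean_j), with n-1 = 5:
  s[X_1,X_1] = ((-0.8333)·(-0.8333) + (0.1667)·(0.1667) + (0.1667)·(0.1667) + (0.1667)·(0.1667) + (-0.8333)·(-0.8333) + (1.1667)·(1.1667)) / 5 = 2.8333/5 = 0.5667
  s[X_1,X_2] = ((-0.8333)·(-2.8333) + (0.1667)·(2.1667) + (0.1667)·(3.1667) + (0.1667)·(-0.8333) + (-0.8333)·(-0.8333) + (1.1667)·(-0.8333)) / 5 = 2.8333/5 = 0.5667
  s[X_1,X_3] = ((-0.8333)·(2.6667) + (0.1667)·(-0.3333) + (0.1667)·(-2.3333) + (0.1667)·(-2.3333) + (-0.8333)·(2.6667) + (1.1667)·(-0.3333)) / 5 = -5.6667/5 = -1.1333
  s[X_2,X_2] = ((-2.8333)·(-2.8333) + (2.1667)·(2.1667) + (3.1667)·(3.1667) + (-0.8333)·(-0.8333) + (-0.8333)·(-0.8333) + (-0.8333)·(-0.8333)) / 5 = 24.8333/5 = 4.9667
  s[X_2,X_3] = ((-2.8333)·(2.6667) + (2.1667)·(-0.3333) + (3.1667)·(-2.3333) + (-0.8333)·(-2.3333) + (-0.8333)·(2.6667) + (-0.8333)·(-0.3333)) / 5 = -15.6667/5 = -3.1333
  s[X_3,X_3] = ((2.6667)·(2.6667) + (-0.3333)·(-0.3333) + (-2.3333)·(-2.3333) + (-2.3333)·(-2.3333) + (2.6667)·(2.6667) + (-0.3333)·(-0.3333)) / 5 = 25.3333/5 = 5.0667
  Sample standard deviations s_i = √(s[i,i]):
  s(X_1) = √(0.5667) = 0.7528
  s(X_2) = √(4.9667) = 2.2286
  s(X_3) = √(5.0667) = 2.2509

Step 3 — r_{ij} = s_{ij} / (s_i · s_j):
  r[X_1,X_1] = 1 (diagonal).
  r[X_1,X_2] = 0.5667 / (0.7528 · 2.2286) = 0.5667 / 1.6776 = 0.3378
  r[X_1,X_3] = -1.1333 / (0.7528 · 2.2509) = -1.1333 / 1.6944 = -0.6689
  r[X_2,X_2] = 1 (diagonal).
  r[X_2,X_3] = -3.1333 / (2.2286 · 2.2509) = -3.1333 / 5.0164 = -0.6246
  r[X_3,X_3] = 1 (diagonal).

R is symmetric with unit diagonal. Assembling:

R = [[1, 0.3378, -0.6689],
 [0.3378, 1, -0.6246],
 [-0.6689, -0.6246, 1]]


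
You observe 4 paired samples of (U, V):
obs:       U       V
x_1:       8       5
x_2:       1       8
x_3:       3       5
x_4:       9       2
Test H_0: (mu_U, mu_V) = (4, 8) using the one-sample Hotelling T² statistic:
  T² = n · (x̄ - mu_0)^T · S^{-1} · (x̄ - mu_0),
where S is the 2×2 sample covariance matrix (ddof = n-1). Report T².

Step 1 — sample mean vector:
  mean(U) = (8 + 1 + 3 + 9) / 4 = 21/4 = 5.25
  mean(V) = (5 + 8 + 5 + 2) / 4 = 20/4 = 5
  x̄ = (5.25, 5),  deviation x̄ - mu_0 = (5.25, 5) - (4, 8) = (1.25, -3).

Step 2 — sample covariance matrix, S[i,j] = (1/(n-1)) · Σ_k (x_{k,i} - mean_i) · (x_{k,j} - mean_j), divisor n-1 = 3:
  S[U,U] = ((2.75)·(2.75) + (-4.25)·(-4.25) + (-2.25)·(-2.25) + (3.75)·(3.75)) / 3 = 44.75/3 = 14.9167
  S[U,V] = ((2.75)·(0) + (-4.25)·(3) + (-2.25)·(0) + (3.75)·(-3)) / 3 = -24/3 = -8
  S[V,V] = ((0)·(0) + (3)·(3) + (0)·(0) + (-3)·(-3)) / 3 = 18/3 = 6
  S = [[14.9167, -8],
 [-8, 6]].

Step 3 — invert S. det(S) = 14.9167·6 - (-8)² = 25.5.
  S^{-1} = (1/det) · [[d, -b], [-b, a]] = [[0.2353, 0.3137],
 [0.3137, 0.585]].

Step 4 — quadratic form (x̄ - mu_0)^T · S^{-1} · (x̄ - mu_0):
  S^{-1} · (x̄ - mu_0) = (-0.6471, -1.3627),
  (x̄ - mu_0)^T · [...] = (1.25)·(-0.6471) + (-3)·(-1.3627) = 3.2794.

Step 5 — scale by n: T² = 4 · 3.2794 = 13.1176.

T² ≈ 13.1176


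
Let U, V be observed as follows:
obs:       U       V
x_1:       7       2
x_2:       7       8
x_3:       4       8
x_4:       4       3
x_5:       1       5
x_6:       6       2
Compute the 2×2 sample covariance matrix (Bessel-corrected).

Step 1 — column means:
  mean(U) = (7 + 7 + 4 + 4 + 1 + 6) / 6 = 29/6 = 4.8333
  mean(V) = (2 + 8 + 8 + 3 + 5 + 2) / 6 = 28/6 = 4.6667

Step 2 — sample covariance S[i,j] = (1/(n-1)) · Σ_k (x_{k,i} - mean_i) · (x_{k,j} - mean_j), with n-1 = 5.
  S[U,U] = ((2.1667)·(2.1667) + (2.1667)·(2.1667) + (-0.8333)·(-0.8333) + (-0.8333)·(-0.8333) + (-3.8333)·(-3.8333) + (1.1667)·(1.1667)) / 5 = 26.8333/5 = 5.3667
  S[U,V] = ((2.1667)·(-2.6667) + (2.1667)·(3.3333) + (-0.8333)·(3.3333) + (-0.8333)·(-1.6667) + (-3.8333)·(0.3333) + (1.1667)·(-2.6667)) / 5 = -4.3333/5 = -0.8667
  S[V,V] = ((-2.6667)·(-2.6667) + (3.3333)·(3.3333) + (3.3333)·(3.3333) + (-1.6667)·(-1.6667) + (0.3333)·(0.3333) + (-2.6667)·(-2.6667)) / 5 = 39.3333/5 = 7.8667

S is symmetric (S[j,i] = S[i,j]). Assembling:

S = [[5.3667, -0.8667],
 [-0.8667, 7.8667]]


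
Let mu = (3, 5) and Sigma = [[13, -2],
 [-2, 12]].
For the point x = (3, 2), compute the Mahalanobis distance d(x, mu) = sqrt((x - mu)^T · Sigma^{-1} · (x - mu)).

Step 1 — centre the observation: (x - mu) = (0, -3).

Step 2 — invert Sigma. det(Sigma) = 13·12 - (-2)² = 152.
  Sigma^{-1} = (1/det) · [[d, -b], [-b, a]] = [[0.0789, 0.0132],
 [0.0132, 0.0855]].

Step 3 — form the quadratic (x - mu)^T · Sigma^{-1} · (x - mu):
  Sigma^{-1} · (x - mu) = (-0.0395, -0.2566).
  (x - mu)^T · [Sigma^{-1} · (x - mu)] = (0)·(-0.0395) + (-3)·(-0.2566) = 0.7697.

Step 4 — take square root: d = √(0.7697) ≈ 0.8773.

d(x, mu) = √(0.7697) ≈ 0.8773


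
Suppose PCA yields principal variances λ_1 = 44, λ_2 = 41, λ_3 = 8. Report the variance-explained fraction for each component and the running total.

Step 1 — total variance = trace(Sigma) = Σ λ_i = 44 + 41 + 8 = 93.

Step 2 — fraction explained by component i = λ_i / Σ λ:
  PC1: 44/93 = 0.4731
  PC2: 41/93 = 0.4409
  PC3: 8/93 = 0.086

Step 3 — cumulative fraction after k components = (λ_1 + ... + λ_k) / Σ λ:
  k = 1: 44/93 = 0.4731
  k = 2: (44 + 41)/93 = 85/93 = 0.914
  k = 3: (44 + 41 + 8)/93 = 93/93 = 1

Summary (fraction, with percent):

explained: PC1 0.4731 (47.31%), PC2 0.4409 (44.09%), PC3 0.086 (8.6%);  cumulative: 0.4731, 0.914, 1


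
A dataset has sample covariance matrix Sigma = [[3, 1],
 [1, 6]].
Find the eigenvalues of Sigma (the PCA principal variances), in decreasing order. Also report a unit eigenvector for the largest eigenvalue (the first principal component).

Step 1 — characteristic polynomial of 2×2 Sigma:
  det(Sigma - λI) = λ² - trace · λ + det = 0.
  trace = 3 + 6 = 9, det = 3·6 - (1)² = 17.
Step 2 — discriminant:
  Δ = trace² - 4·det = 81 - 68 = 13.
Step 3 — eigenvalues:
  λ = (trace ± √Δ)/2 = (9 ± 3.6056)/2,
  λ_1 = 6.3028,  λ_2 = 2.6972.

Step 4 — unit eigenvector for λ_1: solve (Sigma - λ_1 I)v = 0. First row:
  (3 - 6.3028)·v_x + (1)·v_y = 0, i.e. (-3.3028)·v_x + (1)·v_y = 0,
  so v ∝ (b, λ_1 - a) = (1, 3.3028) = u.
  ||u|| = √((1)² + (3.3028)²) = √(11.9083) ≈ 3.4508,
  v_1 = u/||u|| ≈ (0.2898, 0.9571) (||v_1|| = 1).

λ_1 = 6.3028,  λ_2 = 2.6972;  v_1 ≈ (0.2898, 0.9571)
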